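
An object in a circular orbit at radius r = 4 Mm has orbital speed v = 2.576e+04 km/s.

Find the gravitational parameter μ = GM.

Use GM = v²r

Convert to SI: r = 4 Mm = 4e+06 m; v = 2.576e+04 km/s = 2.576e+07 m/s.
For a circular orbit v² = GM/r, so GM = v² · r.
GM = (2.576e+07)² · 4e+06 m³/s² ≈ 2.654e+21 m³/s² = 2.654 × 10^21 m³/s².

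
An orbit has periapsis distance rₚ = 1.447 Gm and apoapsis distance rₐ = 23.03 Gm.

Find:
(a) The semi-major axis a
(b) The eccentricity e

Convert to SI: rₚ = 1.447 Gm = 1.447e+09 m; rₐ = 23.03 Gm = 2.303e+10 m.
(a) a = (rₚ + rₐ) / 2 = (1.447e+09 + 2.303e+10) / 2 ≈ 1.224e+10 m = 12.24 Gm.
(b) e = (rₐ − rₚ) / (rₐ + rₚ) = (2.303e+10 − 1.447e+09) / (2.303e+10 + 1.447e+09) ≈ 0.8818.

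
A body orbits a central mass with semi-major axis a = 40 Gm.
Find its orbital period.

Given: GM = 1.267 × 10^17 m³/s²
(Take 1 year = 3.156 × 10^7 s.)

Convert to SI: a = 40 Gm = 4e+10 m.
Kepler's third law: T = 2π √(a³ / GM).
Substituting a = 4e+10 m and GM = 1.267e+17 m³/s²:
T = 2π √((4e+10)³ / 1.267e+17) s
T ≈ 1.412e+08 s = 4.475 years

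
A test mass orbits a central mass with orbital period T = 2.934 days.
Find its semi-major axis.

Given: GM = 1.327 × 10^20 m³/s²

Convert to SI: T = 2.934 days = 253498 s.
Invert Kepler's third law: a = (GM · T² / (4π²))^(1/3).
Substituting T = 253498 s and GM = 1.327e+20 m³/s²:
a = (1.327e+20 · (253498)² / (4π²))^(1/3) m
a ≈ 6e+09 m = 6 Gm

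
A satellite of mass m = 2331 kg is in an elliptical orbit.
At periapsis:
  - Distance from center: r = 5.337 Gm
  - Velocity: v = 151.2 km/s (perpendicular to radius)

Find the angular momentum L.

Convert to SI: r = 5.337 Gm = 5.337e+09 m; v = 151.2 km/s = 151200 m/s.
Since v is perpendicular to r, L = m · v · r.
L = 2331 · 151200 · 5.337e+09 kg·m²/s ≈ 1.881e+18 kg·m²/s.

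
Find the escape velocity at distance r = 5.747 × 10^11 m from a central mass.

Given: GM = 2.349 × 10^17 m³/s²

Escape velocity comes from setting total energy to zero: ½v² − GM/r = 0 ⇒ v_esc = √(2GM / r).
v_esc = √(2 · 2.349e+17 / 5.747e+11) m/s ≈ 904.1 m/s = 904.1 m/s.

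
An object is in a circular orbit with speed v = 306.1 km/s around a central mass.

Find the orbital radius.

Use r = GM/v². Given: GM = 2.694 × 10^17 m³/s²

Convert to SI: v = 306.1 km/s = 306100 m/s.
For a circular orbit, v² = GM / r, so r = GM / v².
r = 2.694e+17 / (306100)² m ≈ 2.875e+06 m = 2.875 Mm.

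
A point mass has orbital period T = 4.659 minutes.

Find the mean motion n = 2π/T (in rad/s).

Convert to SI: T = 4.659 minutes = 279.54 s.
n = 2π / T.
n = 2π / 279.54 s ≈ 0.02248 rad/s.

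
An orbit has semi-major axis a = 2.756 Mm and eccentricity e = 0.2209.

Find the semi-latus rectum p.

Convert to SI: a = 2.756 Mm = 2.756e+06 m.
p = a (1 − e²).
p = 2.756e+06 · (1 − (0.2209)²) = 2.756e+06 · 0.951203 ≈ 2.622e+06 m = 2.622 Mm.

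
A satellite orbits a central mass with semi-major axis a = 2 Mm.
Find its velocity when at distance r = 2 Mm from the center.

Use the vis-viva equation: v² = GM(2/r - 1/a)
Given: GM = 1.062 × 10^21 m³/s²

Convert to SI: a = 2 Mm = 2e+06 m; r = 2 Mm = 2e+06 m.
Vis-viva: v = √(GM · (2/r − 1/a)).
2/r − 1/a = 2/2e+06 − 1/2e+06 = 5e-07 m⁻¹.
v = √(1.062e+21 · 5e-07) m/s ≈ 2.304e+07 m/s = 2.304e+04 km/s.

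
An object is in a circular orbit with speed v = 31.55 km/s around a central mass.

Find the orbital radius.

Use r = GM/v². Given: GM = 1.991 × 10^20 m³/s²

Convert to SI: v = 31.55 km/s = 31550 m/s.
For a circular orbit, v² = GM / r, so r = GM / v².
r = 1.991e+20 / (31550)² m ≈ 2e+11 m = 200 Gm.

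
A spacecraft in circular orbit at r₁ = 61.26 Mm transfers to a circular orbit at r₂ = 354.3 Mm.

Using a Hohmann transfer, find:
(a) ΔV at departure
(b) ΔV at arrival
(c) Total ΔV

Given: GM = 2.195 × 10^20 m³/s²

Convert to SI: r₁ = 61.26 Mm = 6.126e+07 m; r₂ = 354.3 Mm = 3.543e+08 m.
Transfer semi-major axis: a_t = (r₁ + r₂)/2 = (6.126e+07 + 3.543e+08)/2 = 2.0778e+08 m.
Circular speeds: v₁ = √(GM/r₁) = 1.8929e+06 m/s, v₂ = √(GM/r₂) = 787103 m/s.
Transfer speeds (vis-viva v² = GM(2/r − 1/a_t)): v₁ᵗ = 2.4718e+06 m/s, v₂ᵗ = 427384 m/s.
(a) ΔV₁ = |v₁ᵗ − v₁| ≈ 5.789e+05 m/s = 578.9 km/s.
(b) ΔV₂ = |v₂ − v₂ᵗ| ≈ 3.597e+05 m/s = 359.7 km/s.
(c) ΔV_total = ΔV₁ + ΔV₂ ≈ 9.386e+05 m/s = 938.6 km/s.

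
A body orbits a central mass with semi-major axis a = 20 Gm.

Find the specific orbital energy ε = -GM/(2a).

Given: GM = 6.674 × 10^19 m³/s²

Convert to SI: a = 20 Gm = 2e+10 m.
ε = −GM / (2a).
ε = −6.674e+19 / (2 · 2e+10) J/kg ≈ -1.668e+09 J/kg = -1.669 GJ/kg.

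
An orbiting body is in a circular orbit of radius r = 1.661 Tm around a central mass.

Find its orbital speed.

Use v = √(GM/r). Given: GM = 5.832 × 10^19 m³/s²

Convert to SI: r = 1.661 Tm = 1.661e+12 m.
For a circular orbit, gravity supplies the centripetal force, so v = √(GM / r).
v = √(5.832e+19 / 1.661e+12) m/s ≈ 5925 m/s = 5.925 km/s.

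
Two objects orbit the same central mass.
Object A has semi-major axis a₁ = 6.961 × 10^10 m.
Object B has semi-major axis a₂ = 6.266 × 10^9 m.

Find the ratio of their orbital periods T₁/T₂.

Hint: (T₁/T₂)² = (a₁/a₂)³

From Kepler's third law, (T₁/T₂)² = (a₁/a₂)³, so T₁/T₂ = (a₁/a₂)^(3/2).
a₁/a₂ = 6.961e+10 / 6.266e+09 = 11.1092.
T₁/T₂ = (11.1092)^(3/2) ≈ 37.03.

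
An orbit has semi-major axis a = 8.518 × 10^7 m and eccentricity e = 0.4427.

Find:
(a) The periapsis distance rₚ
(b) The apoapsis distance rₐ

(a) rₚ = a(1 − e) = 8.518e+07 · (1 − 0.4427) = 8.518e+07 · 0.5573 ≈ 4.747e+07 m = 4.747 × 10^7 m.
(b) rₐ = a(1 + e) = 8.518e+07 · (1 + 0.4427) = 8.518e+07 · 1.4427 ≈ 1.229e+08 m = 1.229 × 10^8 m.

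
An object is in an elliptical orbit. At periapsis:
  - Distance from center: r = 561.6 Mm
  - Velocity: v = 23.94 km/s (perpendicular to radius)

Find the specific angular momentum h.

Convert to SI: r = 561.6 Mm = 5.616e+08 m; v = 23.94 km/s = 23940 m/s.
With v perpendicular to r, h = r · v.
h = 5.616e+08 · 23940 m²/s ≈ 1.344e+13 m²/s.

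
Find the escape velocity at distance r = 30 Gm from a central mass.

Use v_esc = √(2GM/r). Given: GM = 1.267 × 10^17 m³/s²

Convert to SI: r = 30 Gm = 3e+10 m.
Escape velocity comes from setting total energy to zero: ½v² − GM/r = 0 ⇒ v_esc = √(2GM / r).
v_esc = √(2 · 1.267e+17 / 3e+10) m/s ≈ 2906 m/s = 2.906 km/s.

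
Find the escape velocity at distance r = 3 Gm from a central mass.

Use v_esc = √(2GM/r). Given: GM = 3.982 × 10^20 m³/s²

Convert to SI: r = 3 Gm = 3e+09 m.
Escape velocity comes from setting total energy to zero: ½v² − GM/r = 0 ⇒ v_esc = √(2GM / r).
v_esc = √(2 · 3.982e+20 / 3e+09) m/s ≈ 5.152e+05 m/s = 515.2 km/s.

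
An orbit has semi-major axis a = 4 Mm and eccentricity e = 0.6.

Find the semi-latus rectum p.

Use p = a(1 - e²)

Convert to SI: a = 4 Mm = 4e+06 m.
p = a (1 − e²).
p = 4e+06 · (1 − (0.6)²) = 4e+06 · 0.64 ≈ 2.56e+06 m = 2.56 Mm.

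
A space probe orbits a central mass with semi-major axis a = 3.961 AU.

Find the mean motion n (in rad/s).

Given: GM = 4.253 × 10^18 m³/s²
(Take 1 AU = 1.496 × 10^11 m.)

Convert to SI: a = 3.961 AU = 5.92566e+11 m.
n = √(GM / a³).
n = √(4.253e+18 / (5.92566e+11)³) rad/s ≈ 4.521e-09 rad/s.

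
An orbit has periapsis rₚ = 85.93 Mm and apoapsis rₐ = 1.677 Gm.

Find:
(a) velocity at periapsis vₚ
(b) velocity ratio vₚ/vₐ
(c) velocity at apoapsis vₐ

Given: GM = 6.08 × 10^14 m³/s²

Convert to SI: rₚ = 85.93 Mm = 8.593e+07 m; rₐ = 1.677 Gm = 1.677e+09 m.
(a) With a = (rₚ + rₐ)/2 = 8.81465e+08 m, vₚ = √(GM (2/rₚ − 1/a)) = √(6.08e+14 · (2/8.593e+07 − 1/8.81465e+08)) m/s ≈ 3669 m/s
(b) Conservation of angular momentum (rₚvₚ = rₐvₐ) gives vₚ/vₐ = rₐ/rₚ = 1.677e+09/8.593e+07 ≈ 19.52
(c) With a = (rₚ + rₐ)/2 = 8.81465e+08 m, vₐ = √(GM (2/rₐ − 1/a)) = √(6.08e+14 · (2/1.677e+09 − 1/8.81465e+08)) m/s ≈ 188 m/s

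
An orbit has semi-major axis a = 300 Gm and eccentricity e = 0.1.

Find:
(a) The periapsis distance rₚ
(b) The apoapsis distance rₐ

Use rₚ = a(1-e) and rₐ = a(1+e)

Convert to SI: a = 300 Gm = 3e+11 m.
(a) rₚ = a(1 − e) = 3e+11 · (1 − 0.1) = 3e+11 · 0.9 ≈ 2.7e+11 m = 270 Gm.
(b) rₐ = a(1 + e) = 3e+11 · (1 + 0.1) = 3e+11 · 1.1 ≈ 3.3e+11 m = 330 Gm.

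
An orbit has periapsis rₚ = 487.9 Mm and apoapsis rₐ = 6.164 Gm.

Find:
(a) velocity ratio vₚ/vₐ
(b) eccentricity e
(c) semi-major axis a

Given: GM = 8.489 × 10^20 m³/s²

Convert to SI: rₚ = 487.9 Mm = 4.879e+08 m; rₐ = 6.164 Gm = 6.164e+09 m.
(a) Conservation of angular momentum (rₚvₚ = rₐvₐ) gives vₚ/vₐ = rₐ/rₚ = 6.164e+09/4.879e+08 ≈ 12.63
(b) e = (rₐ − rₚ)/(rₐ + rₚ) = (6.164e+09 − 4.879e+08)/(6.164e+09 + 4.879e+08) ≈ 0.8533
(c) a = (rₚ + rₐ)/2 = (4.879e+08 + 6.164e+09)/2 ≈ 3.326e+09 m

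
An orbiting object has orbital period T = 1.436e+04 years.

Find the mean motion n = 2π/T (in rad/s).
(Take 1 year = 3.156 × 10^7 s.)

Convert to SI: T = 1.436e+04 years = 4.53202e+11 s.
n = 2π / T.
n = 2π / 4.53202e+11 s ≈ 1.386e-11 rad/s.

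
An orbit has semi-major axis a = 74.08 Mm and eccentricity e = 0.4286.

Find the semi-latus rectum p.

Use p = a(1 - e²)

Convert to SI: a = 74.08 Mm = 7.408e+07 m.
p = a (1 − e²).
p = 7.408e+07 · (1 − (0.4286)²) = 7.408e+07 · 0.816302 ≈ 6.047e+07 m = 60.47 Mm.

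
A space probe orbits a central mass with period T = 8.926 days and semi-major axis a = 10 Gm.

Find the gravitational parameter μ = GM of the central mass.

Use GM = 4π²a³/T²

Convert to SI: T = 8.926 days = 771206 s; a = 10 Gm = 1e+10 m.
GM = 4π² · a³ / T².
GM = 4π² · (1e+10)³ / (771206)² m³/s² ≈ 6.638e+19 m³/s² = 6.638 × 10^19 m³/s².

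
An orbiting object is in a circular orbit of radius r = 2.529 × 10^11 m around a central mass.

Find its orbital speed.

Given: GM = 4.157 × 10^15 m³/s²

For a circular orbit, gravity supplies the centripetal force, so v = √(GM / r).
v = √(4.157e+15 / 2.529e+11) m/s ≈ 128.2 m/s = 128.2 m/s.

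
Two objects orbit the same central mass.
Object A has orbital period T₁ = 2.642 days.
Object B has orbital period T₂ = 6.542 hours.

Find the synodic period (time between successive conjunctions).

Convert to SI: T₁ = 2.642 days = 228269 s; T₂ = 6.542 hours = 23551.2 s.
T_syn = |T₁ · T₂ / (T₁ − T₂)|.
T_syn = |228269 · 23551.2 / (228269 − 23551.2)| s ≈ 2.626e+04 s = 7.295 hours.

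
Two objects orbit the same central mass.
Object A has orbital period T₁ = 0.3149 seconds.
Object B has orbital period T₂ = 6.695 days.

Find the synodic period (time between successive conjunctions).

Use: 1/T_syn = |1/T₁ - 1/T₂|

Convert to SI: T₂ = 6.695 days = 578448 s.
T_syn = |T₁ · T₂ / (T₁ − T₂)|.
T_syn = |0.3149 · 578448 / (0.3149 − 578448)| s ≈ 0.3149 s = 0.3149 seconds.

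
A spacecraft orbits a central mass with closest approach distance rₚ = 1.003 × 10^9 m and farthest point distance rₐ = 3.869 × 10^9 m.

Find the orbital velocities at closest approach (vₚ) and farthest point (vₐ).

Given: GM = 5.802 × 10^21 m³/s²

Use the vis-viva equation v² = GM(2/r − 1/a) with a = (rₚ + rₐ)/2 = (1.003e+09 + 3.869e+09)/2 = 2.436e+09 m.
vₚ = √(GM · (2/rₚ − 1/a)) = √(5.802e+21 · (2/1.003e+09 − 1/2.436e+09)) m/s ≈ 3.031e+06 m/s = 3031 km/s.
vₐ = √(GM · (2/rₐ − 1/a)) = √(5.802e+21 · (2/3.869e+09 − 1/2.436e+09)) m/s ≈ 7.858e+05 m/s = 785.8 km/s.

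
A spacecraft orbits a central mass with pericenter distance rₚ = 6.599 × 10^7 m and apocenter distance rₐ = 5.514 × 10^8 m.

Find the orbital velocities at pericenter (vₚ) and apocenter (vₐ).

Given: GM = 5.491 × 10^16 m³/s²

Use the vis-viva equation v² = GM(2/r − 1/a) with a = (rₚ + rₐ)/2 = (6.599e+07 + 5.514e+08)/2 = 3.08695e+08 m.
vₚ = √(GM · (2/rₚ − 1/a)) = √(5.491e+16 · (2/6.599e+07 − 1/3.08695e+08)) m/s ≈ 3.855e+04 m/s = 38.55 km/s.
vₐ = √(GM · (2/rₐ − 1/a)) = √(5.491e+16 · (2/5.514e+08 − 1/3.08695e+08)) m/s ≈ 4614 m/s = 4.614 km/s.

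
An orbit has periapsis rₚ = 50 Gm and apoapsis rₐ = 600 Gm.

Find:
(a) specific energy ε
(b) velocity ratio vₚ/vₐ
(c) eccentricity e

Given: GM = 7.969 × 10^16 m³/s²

Convert to SI: rₚ = 50 Gm = 5e+10 m; rₐ = 600 Gm = 6e+11 m.
(a) With a = (rₚ + rₐ)/2 = 3.25e+11 m, ε = −GM/(2a) = −7.969e+16/(2 · 3.25e+11) J/kg ≈ -1.226e+05 J/kg
(b) Conservation of angular momentum (rₚvₚ = rₐvₐ) gives vₚ/vₐ = rₐ/rₚ = 6e+11/5e+10 ≈ 12
(c) e = (rₐ − rₚ)/(rₐ + rₚ) = (6e+11 − 5e+10)/(6e+11 + 5e+10) ≈ 0.8462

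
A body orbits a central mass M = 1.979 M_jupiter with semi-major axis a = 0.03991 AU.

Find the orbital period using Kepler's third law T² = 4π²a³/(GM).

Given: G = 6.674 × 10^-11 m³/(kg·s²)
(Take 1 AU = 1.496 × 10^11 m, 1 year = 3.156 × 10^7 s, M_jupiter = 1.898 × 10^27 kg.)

Convert to SI: a = 0.03991 AU = 5.97054e+09 m; M = 1.979 M_jupiter = 3.75614e+27 kg.
GM = G · M = 6.674e-11 · 3.75614e+27 = 2.50685e+17 m³/s².
Kepler's third law: T = 2π √(a³ / GM).
Substituting a = 5.97054e+09 m and GM = 2.50685e+17 m³/s²:
T = 2π √((5.97054e+09)³ / 2.50685e+17) s
T ≈ 5.789e+06 s = 0.1834 years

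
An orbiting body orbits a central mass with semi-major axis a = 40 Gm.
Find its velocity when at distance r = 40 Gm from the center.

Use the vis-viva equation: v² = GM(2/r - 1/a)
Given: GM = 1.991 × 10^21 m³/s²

Convert to SI: a = 40 Gm = 4e+10 m; r = 40 Gm = 4e+10 m.
Vis-viva: v = √(GM · (2/r − 1/a)).
2/r − 1/a = 2/4e+10 − 1/4e+10 = 2.5e-11 m⁻¹.
v = √(1.991e+21 · 2.5e-11) m/s ≈ 2.231e+05 m/s = 223.1 km/s.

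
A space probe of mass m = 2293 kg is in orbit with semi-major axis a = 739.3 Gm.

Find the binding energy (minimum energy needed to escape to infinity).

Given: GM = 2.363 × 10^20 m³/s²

Convert to SI: a = 739.3 Gm = 7.393e+11 m.
Total orbital energy is E = −GMm/(2a); binding energy is E_bind = −E = GMm/(2a).
E_bind = 2.363e+20 · 2293 / (2 · 7.393e+11) J ≈ 3.665e+11 J = 366.5 GJ.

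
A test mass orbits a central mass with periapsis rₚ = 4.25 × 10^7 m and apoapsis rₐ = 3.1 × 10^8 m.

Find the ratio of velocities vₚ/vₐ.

Conservation of angular momentum gives rₚvₚ = rₐvₐ, so vₚ/vₐ = rₐ/rₚ.
vₚ/vₐ = 3.1e+08 / 4.25e+07 ≈ 7.294.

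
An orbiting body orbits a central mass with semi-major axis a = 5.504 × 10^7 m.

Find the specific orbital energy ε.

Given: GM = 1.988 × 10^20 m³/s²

ε = −GM / (2a).
ε = −1.988e+20 / (2 · 5.504e+07) J/kg ≈ -1.806e+12 J/kg = -1806 GJ/kg.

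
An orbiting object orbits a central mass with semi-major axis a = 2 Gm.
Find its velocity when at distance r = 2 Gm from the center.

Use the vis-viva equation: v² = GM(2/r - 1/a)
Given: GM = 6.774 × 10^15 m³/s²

Convert to SI: a = 2 Gm = 2e+09 m; r = 2 Gm = 2e+09 m.
Vis-viva: v = √(GM · (2/r − 1/a)).
2/r − 1/a = 2/2e+09 − 1/2e+09 = 5e-10 m⁻¹.
v = √(6.774e+15 · 5e-10) m/s ≈ 1840 m/s = 1.84 km/s.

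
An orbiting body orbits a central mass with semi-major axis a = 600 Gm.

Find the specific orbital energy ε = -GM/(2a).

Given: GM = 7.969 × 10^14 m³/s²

Convert to SI: a = 600 Gm = 6e+11 m.
ε = −GM / (2a).
ε = −7.969e+14 / (2 · 6e+11) J/kg ≈ -664.1 J/kg = -664.1 J/kg.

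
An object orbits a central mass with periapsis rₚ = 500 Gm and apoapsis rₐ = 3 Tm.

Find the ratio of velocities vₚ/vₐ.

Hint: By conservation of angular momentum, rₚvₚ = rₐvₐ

Convert to SI: rₚ = 500 Gm = 5e+11 m; rₐ = 3 Tm = 3e+12 m.
Conservation of angular momentum gives rₚvₚ = rₐvₐ, so vₚ/vₐ = rₐ/rₚ.
vₚ/vₐ = 3e+12 / 5e+11 ≈ 6.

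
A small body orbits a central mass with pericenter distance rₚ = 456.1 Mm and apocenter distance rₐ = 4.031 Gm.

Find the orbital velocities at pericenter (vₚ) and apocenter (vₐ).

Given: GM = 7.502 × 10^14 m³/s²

Convert to SI: rₚ = 456.1 Mm = 4.561e+08 m; rₐ = 4.031 Gm = 4.031e+09 m.
Use the vis-viva equation v² = GM(2/r − 1/a) with a = (rₚ + rₐ)/2 = (4.561e+08 + 4.031e+09)/2 = 2.24355e+09 m.
vₚ = √(GM · (2/rₚ − 1/a)) = √(7.502e+14 · (2/4.561e+08 − 1/2.24355e+09)) m/s ≈ 1719 m/s = 1.719 km/s.
vₐ = √(GM · (2/rₐ − 1/a)) = √(7.502e+14 · (2/4.031e+09 − 1/2.24355e+09)) m/s ≈ 194.5 m/s = 194.5 m/s.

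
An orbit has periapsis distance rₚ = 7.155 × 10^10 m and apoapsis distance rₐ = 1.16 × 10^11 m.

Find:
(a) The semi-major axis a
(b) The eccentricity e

(a) a = (rₚ + rₐ) / 2 = (7.155e+10 + 1.16e+11) / 2 ≈ 9.378e+10 m = 9.377 × 10^10 m.
(b) e = (rₐ − rₚ) / (rₐ + rₚ) = (1.16e+11 − 7.155e+10) / (1.16e+11 + 7.155e+10) ≈ 0.237.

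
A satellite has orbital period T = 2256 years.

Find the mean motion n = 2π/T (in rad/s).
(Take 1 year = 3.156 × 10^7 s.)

Convert to SI: T = 2256 years = 7.11994e+10 s.
n = 2π / T.
n = 2π / 7.11994e+10 s ≈ 8.825e-11 rad/s.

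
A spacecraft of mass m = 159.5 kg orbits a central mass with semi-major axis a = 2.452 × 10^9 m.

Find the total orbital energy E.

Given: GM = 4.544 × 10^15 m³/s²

E = −GMm / (2a).
E = −4.544e+15 · 159.5 / (2 · 2.452e+09) J ≈ -1.478e+08 J = -147.8 MJ.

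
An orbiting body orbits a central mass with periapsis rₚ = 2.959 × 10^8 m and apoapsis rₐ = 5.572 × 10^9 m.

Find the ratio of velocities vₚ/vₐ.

Conservation of angular momentum gives rₚvₚ = rₐvₐ, so vₚ/vₐ = rₐ/rₚ.
vₚ/vₐ = 5.572e+09 / 2.959e+08 ≈ 18.83.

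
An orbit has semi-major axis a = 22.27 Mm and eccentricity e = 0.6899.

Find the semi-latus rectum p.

Convert to SI: a = 22.27 Mm = 2.227e+07 m.
p = a (1 − e²).
p = 2.227e+07 · (1 − (0.6899)²) = 2.227e+07 · 0.524038 ≈ 1.167e+07 m = 11.67 Mm.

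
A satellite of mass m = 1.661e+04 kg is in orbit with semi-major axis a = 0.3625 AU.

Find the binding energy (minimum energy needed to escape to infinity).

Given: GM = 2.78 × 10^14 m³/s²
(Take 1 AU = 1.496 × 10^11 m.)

Convert to SI: a = 0.3625 AU = 5.423e+10 m.
Total orbital energy is E = −GMm/(2a); binding energy is E_bind = −E = GMm/(2a).
E_bind = 2.78e+14 · 1.661e+04 / (2 · 5.423e+10) J ≈ 4.257e+07 J = 42.57 MJ.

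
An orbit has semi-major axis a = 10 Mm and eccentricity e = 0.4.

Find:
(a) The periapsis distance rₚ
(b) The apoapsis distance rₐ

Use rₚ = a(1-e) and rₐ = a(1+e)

Convert to SI: a = 10 Mm = 1e+07 m.
(a) rₚ = a(1 − e) = 1e+07 · (1 − 0.4) = 1e+07 · 0.6 ≈ 6e+06 m = 6 Mm.
(b) rₐ = a(1 + e) = 1e+07 · (1 + 0.4) = 1e+07 · 1.4 ≈ 1.4e+07 m = 14 Mm.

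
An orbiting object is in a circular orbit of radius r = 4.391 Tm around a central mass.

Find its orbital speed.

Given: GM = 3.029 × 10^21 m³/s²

Convert to SI: r = 4.391 Tm = 4.391e+12 m.
For a circular orbit, gravity supplies the centripetal force, so v = √(GM / r).
v = √(3.029e+21 / 4.391e+12) m/s ≈ 2.626e+04 m/s = 26.26 km/s.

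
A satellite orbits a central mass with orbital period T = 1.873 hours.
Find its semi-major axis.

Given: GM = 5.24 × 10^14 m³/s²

Convert to SI: T = 1.873 hours = 6742.8 s.
Invert Kepler's third law: a = (GM · T² / (4π²))^(1/3).
Substituting T = 6742.8 s and GM = 5.24e+14 m³/s²:
a = (5.24e+14 · (6742.8)² / (4π²))^(1/3) m
a ≈ 8.451e+06 m = 8.451 Mm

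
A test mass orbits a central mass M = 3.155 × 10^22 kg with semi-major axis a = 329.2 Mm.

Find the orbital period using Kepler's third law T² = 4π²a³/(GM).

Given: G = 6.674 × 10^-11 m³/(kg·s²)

Convert to SI: a = 329.2 Mm = 3.292e+08 m.
GM = G · M = 6.674e-11 · 3.155e+22 = 2.10565e+12 m³/s².
Kepler's third law: T = 2π √(a³ / GM).
Substituting a = 3.292e+08 m and GM = 2.10565e+12 m³/s²:
T = 2π √((3.292e+08)³ / 2.10565e+12) s
T ≈ 2.586e+07 s = 299.3 days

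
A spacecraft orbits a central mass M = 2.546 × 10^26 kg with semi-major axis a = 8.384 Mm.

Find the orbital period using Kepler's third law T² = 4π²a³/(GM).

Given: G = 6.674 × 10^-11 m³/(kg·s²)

Convert to SI: a = 8.384 Mm = 8.384e+06 m.
GM = G · M = 6.674e-11 · 2.546e+26 = 1.6992e+16 m³/s².
Kepler's third law: T = 2π √(a³ / GM).
Substituting a = 8.384e+06 m and GM = 1.6992e+16 m³/s²:
T = 2π √((8.384e+06)³ / 1.6992e+16) s
T ≈ 1170 s = 19.5 minutes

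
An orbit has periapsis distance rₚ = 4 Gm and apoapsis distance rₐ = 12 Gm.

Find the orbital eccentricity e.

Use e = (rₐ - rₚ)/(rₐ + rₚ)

Convert to SI: rₚ = 4 Gm = 4e+09 m; rₐ = 12 Gm = 1.2e+10 m.
e = (rₐ − rₚ) / (rₐ + rₚ).
e = (1.2e+10 − 4e+09) / (1.2e+10 + 4e+09) = 8e+09 / 1.6e+10 ≈ 0.5.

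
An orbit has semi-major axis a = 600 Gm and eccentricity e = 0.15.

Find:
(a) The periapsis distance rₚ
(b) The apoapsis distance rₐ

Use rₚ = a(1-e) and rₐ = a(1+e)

Convert to SI: a = 600 Gm = 6e+11 m.
(a) rₚ = a(1 − e) = 6e+11 · (1 − 0.15) = 6e+11 · 0.85 ≈ 5.1e+11 m = 510 Gm.
(b) rₐ = a(1 + e) = 6e+11 · (1 + 0.15) = 6e+11 · 1.15 ≈ 6.9e+11 m = 690 Gm.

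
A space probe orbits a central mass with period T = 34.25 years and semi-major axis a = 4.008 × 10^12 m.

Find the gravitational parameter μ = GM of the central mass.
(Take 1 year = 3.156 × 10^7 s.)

Convert to SI: T = 34.25 years = 1.08093e+09 s.
GM = 4π² · a³ / T².
GM = 4π² · (4.008e+12)³ / (1.08093e+09)² m³/s² ≈ 2.175e+21 m³/s² = 2.175 × 10^21 m³/s².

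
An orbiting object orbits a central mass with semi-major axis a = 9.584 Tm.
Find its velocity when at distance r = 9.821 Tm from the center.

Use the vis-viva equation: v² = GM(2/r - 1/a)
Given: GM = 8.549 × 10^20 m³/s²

Convert to SI: a = 9.584 Tm = 9.584e+12 m; r = 9.821 Tm = 9.821e+12 m.
Vis-viva: v = √(GM · (2/r − 1/a)).
2/r − 1/a = 2/9.821e+12 − 1/9.584e+12 = 9.93047e-14 m⁻¹.
v = √(8.549e+20 · 9.93047e-14) m/s ≈ 9214 m/s = 9.214 km/s.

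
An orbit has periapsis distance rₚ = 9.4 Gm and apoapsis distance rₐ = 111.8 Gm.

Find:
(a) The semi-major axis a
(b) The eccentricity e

Convert to SI: rₚ = 9.4 Gm = 9.4e+09 m; rₐ = 111.8 Gm = 1.118e+11 m.
(a) a = (rₚ + rₐ) / 2 = (9.4e+09 + 1.118e+11) / 2 ≈ 6.06e+10 m = 60.6 Gm.
(b) e = (rₐ − rₚ) / (rₐ + rₚ) = (1.118e+11 − 9.4e+09) / (1.118e+11 + 9.4e+09) ≈ 0.8449.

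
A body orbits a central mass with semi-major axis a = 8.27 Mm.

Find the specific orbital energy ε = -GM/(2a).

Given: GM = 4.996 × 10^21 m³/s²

Convert to SI: a = 8.27 Mm = 8.27e+06 m.
ε = −GM / (2a).
ε = −4.996e+21 / (2 · 8.27e+06) J/kg ≈ -3.021e+14 J/kg = -3.021e+05 GJ/kg.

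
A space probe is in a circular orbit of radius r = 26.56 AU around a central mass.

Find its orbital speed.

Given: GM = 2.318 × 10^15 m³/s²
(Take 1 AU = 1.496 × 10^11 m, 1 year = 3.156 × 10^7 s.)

Convert to SI: r = 26.56 AU = 3.97338e+12 m.
For a circular orbit, gravity supplies the centripetal force, so v = √(GM / r).
v = √(2.318e+15 / 3.97338e+12) m/s ≈ 24.15 m/s = 0.005095 AU/year.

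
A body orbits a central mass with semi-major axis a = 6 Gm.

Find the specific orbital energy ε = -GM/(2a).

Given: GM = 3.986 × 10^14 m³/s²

Convert to SI: a = 6 Gm = 6e+09 m.
ε = −GM / (2a).
ε = −3.986e+14 / (2 · 6e+09) J/kg ≈ -3.322e+04 J/kg = -33.22 kJ/kg.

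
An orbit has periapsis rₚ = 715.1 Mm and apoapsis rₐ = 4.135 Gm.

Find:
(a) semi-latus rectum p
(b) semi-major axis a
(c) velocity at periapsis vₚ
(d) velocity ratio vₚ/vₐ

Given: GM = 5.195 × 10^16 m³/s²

Convert to SI: rₚ = 715.1 Mm = 7.151e+08 m; rₐ = 4.135 Gm = 4.135e+09 m.
(a) From a = (rₚ + rₐ)/2 = 2.42505e+09 m and e = (rₐ − rₚ)/(rₐ + rₚ) = 0.705119, p = a(1 − e²) = 2.42505e+09 · (1 − (0.705119)²) ≈ 1.219e+09 m
(b) a = (rₚ + rₐ)/2 = (7.151e+08 + 4.135e+09)/2 ≈ 2.425e+09 m
(c) With a = (rₚ + rₐ)/2 = 2.42505e+09 m, vₚ = √(GM (2/rₚ − 1/a)) = √(5.195e+16 · (2/7.151e+08 − 1/2.42505e+09)) m/s ≈ 1.113e+04 m/s
(d) Conservation of angular momentum (rₚvₚ = rₐvₐ) gives vₚ/vₐ = rₐ/rₚ = 4.135e+09/7.151e+08 ≈ 5.782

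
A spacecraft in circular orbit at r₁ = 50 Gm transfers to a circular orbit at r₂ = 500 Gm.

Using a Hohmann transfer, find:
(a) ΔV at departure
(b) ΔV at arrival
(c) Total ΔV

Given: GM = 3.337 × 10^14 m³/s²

Convert to SI: r₁ = 50 Gm = 5e+10 m; r₂ = 500 Gm = 5e+11 m.
Transfer semi-major axis: a_t = (r₁ + r₂)/2 = (5e+10 + 5e+11)/2 = 2.75e+11 m.
Circular speeds: v₁ = √(GM/r₁) = 81.6946 m/s, v₂ = √(GM/r₂) = 25.8341 m/s.
Transfer speeds (vis-viva v² = GM(2/r − 1/a_t)): v₁ᵗ = 110.157 m/s, v₂ᵗ = 11.0157 m/s.
(a) ΔV₁ = |v₁ᵗ − v₁| ≈ 28.46 m/s = 28.46 m/s.
(b) ΔV₂ = |v₂ − v₂ᵗ| ≈ 14.82 m/s = 14.82 m/s.
(c) ΔV_total = ΔV₁ + ΔV₂ ≈ 43.28 m/s = 43.28 m/s.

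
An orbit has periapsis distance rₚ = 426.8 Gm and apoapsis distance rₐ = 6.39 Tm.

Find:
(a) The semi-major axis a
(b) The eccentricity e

Convert to SI: rₚ = 426.8 Gm = 4.268e+11 m; rₐ = 6.39 Tm = 6.39e+12 m.
(a) a = (rₚ + rₐ) / 2 = (4.268e+11 + 6.39e+12) / 2 ≈ 3.408e+12 m = 3.408 Tm.
(b) e = (rₐ − rₚ) / (rₐ + rₚ) = (6.39e+12 − 4.268e+11) / (6.39e+12 + 4.268e+11) ≈ 0.8748.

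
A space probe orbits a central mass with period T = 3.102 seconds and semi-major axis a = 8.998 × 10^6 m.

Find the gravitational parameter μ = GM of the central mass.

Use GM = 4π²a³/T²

GM = 4π² · a³ / T².
GM = 4π² · (8.998e+06)³ / (3.102)² m³/s² ≈ 2.989e+21 m³/s² = 2.989 × 10^21 m³/s².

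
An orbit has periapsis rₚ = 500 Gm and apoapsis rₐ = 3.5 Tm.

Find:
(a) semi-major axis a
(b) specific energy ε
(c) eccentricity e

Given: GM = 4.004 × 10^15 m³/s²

Convert to SI: rₚ = 500 Gm = 5e+11 m; rₐ = 3.5 Tm = 3.5e+12 m.
(a) a = (rₚ + rₐ)/2 = (5e+11 + 3.5e+12)/2 ≈ 2e+12 m
(b) With a = (rₚ + rₐ)/2 = 2e+12 m, ε = −GM/(2a) = −4.004e+15/(2 · 2e+12) J/kg ≈ -1001 J/kg
(c) e = (rₐ − rₚ)/(rₐ + rₚ) = (3.5e+12 − 5e+11)/(3.5e+12 + 5e+11) ≈ 0.75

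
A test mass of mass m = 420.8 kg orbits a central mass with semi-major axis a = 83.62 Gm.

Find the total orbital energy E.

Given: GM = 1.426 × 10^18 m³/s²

Convert to SI: a = 83.62 Gm = 8.362e+10 m.
E = −GMm / (2a).
E = −1.426e+18 · 420.8 / (2 · 8.362e+10) J ≈ -3.588e+09 J = -3.588 GJ.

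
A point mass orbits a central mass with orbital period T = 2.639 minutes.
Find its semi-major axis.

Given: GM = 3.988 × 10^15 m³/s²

Convert to SI: T = 2.639 minutes = 158.34 s.
Invert Kepler's third law: a = (GM · T² / (4π²))^(1/3).
Substituting T = 158.34 s and GM = 3.988e+15 m³/s²:
a = (3.988e+15 · (158.34)² / (4π²))^(1/3) m
a ≈ 1.363e+06 m = 1.363 Mm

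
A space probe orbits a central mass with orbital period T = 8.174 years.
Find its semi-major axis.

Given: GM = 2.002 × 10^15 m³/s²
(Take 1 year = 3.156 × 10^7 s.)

Convert to SI: T = 8.174 years = 2.57971e+08 s.
Invert Kepler's third law: a = (GM · T² / (4π²))^(1/3).
Substituting T = 2.57971e+08 s and GM = 2.002e+15 m³/s²:
a = (2.002e+15 · (2.57971e+08)² / (4π²))^(1/3) m
a ≈ 1.5e+10 m = 15 Gm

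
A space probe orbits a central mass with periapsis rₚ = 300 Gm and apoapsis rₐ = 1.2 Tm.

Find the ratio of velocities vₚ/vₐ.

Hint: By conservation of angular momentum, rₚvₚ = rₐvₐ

Convert to SI: rₚ = 300 Gm = 3e+11 m; rₐ = 1.2 Tm = 1.2e+12 m.
Conservation of angular momentum gives rₚvₚ = rₐvₐ, so vₚ/vₐ = rₐ/rₚ.
vₚ/vₐ = 1.2e+12 / 3e+11 ≈ 4.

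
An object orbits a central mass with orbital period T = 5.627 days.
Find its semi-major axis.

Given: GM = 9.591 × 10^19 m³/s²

Convert to SI: T = 5.627 days = 486173 s.
Invert Kepler's third law: a = (GM · T² / (4π²))^(1/3).
Substituting T = 486173 s and GM = 9.591e+19 m³/s²:
a = (9.591e+19 · (486173)² / (4π²))^(1/3) m
a ≈ 8.312e+09 m = 8.312 Gm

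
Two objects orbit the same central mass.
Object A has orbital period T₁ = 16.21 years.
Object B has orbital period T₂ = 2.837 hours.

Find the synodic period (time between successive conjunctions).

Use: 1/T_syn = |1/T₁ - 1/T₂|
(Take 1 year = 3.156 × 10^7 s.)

Convert to SI: T₁ = 16.21 years = 5.11588e+08 s; T₂ = 2.837 hours = 10213.2 s.
T_syn = |T₁ · T₂ / (T₁ − T₂)|.
T_syn = |5.11588e+08 · 10213.2 / (5.11588e+08 − 10213.2)| s ≈ 1.021e+04 s = 2.837 hours.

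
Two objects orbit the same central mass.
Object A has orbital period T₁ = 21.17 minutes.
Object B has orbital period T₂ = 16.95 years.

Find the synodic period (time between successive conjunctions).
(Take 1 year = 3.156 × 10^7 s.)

Convert to SI: T₁ = 21.17 minutes = 1270.2 s; T₂ = 16.95 years = 5.34942e+08 s.
T_syn = |T₁ · T₂ / (T₁ − T₂)|.
T_syn = |1270.2 · 5.34942e+08 / (1270.2 − 5.34942e+08)| s ≈ 1270 s = 21.17 minutes.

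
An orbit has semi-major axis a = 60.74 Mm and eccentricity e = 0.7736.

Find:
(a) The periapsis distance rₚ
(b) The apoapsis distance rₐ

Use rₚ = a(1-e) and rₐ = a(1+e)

Convert to SI: a = 60.74 Mm = 6.074e+07 m.
(a) rₚ = a(1 − e) = 6.074e+07 · (1 − 0.7736) = 6.074e+07 · 0.2264 ≈ 1.375e+07 m = 13.75 Mm.
(b) rₐ = a(1 + e) = 6.074e+07 · (1 + 0.7736) = 6.074e+07 · 1.7736 ≈ 1.077e+08 m = 107.7 Mm.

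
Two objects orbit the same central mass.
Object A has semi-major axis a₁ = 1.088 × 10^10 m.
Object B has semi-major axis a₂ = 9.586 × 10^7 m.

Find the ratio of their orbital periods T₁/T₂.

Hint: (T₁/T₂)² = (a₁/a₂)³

From Kepler's third law, (T₁/T₂)² = (a₁/a₂)³, so T₁/T₂ = (a₁/a₂)^(3/2).
a₁/a₂ = 1.088e+10 / 9.586e+07 = 113.499.
T₁/T₂ = (113.499)^(3/2) ≈ 1209.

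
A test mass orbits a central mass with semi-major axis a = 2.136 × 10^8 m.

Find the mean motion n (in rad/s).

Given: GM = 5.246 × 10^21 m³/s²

n = √(GM / a³).
n = √(5.246e+21 / (2.136e+08)³) rad/s ≈ 0.0232 rad/s.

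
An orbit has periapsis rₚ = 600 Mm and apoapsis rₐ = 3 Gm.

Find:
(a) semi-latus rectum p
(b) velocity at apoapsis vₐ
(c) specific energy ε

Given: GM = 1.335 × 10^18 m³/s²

Convert to SI: rₚ = 600 Mm = 6e+08 m; rₐ = 3 Gm = 3e+09 m.
(a) From a = (rₚ + rₐ)/2 = 1.8e+09 m and e = (rₐ − rₚ)/(rₐ + rₚ) = 0.666667, p = a(1 − e²) = 1.8e+09 · (1 − (0.666667)²) ≈ 1e+09 m
(b) With a = (rₚ + rₐ)/2 = 1.8e+09 m, vₐ = √(GM (2/rₐ − 1/a)) = √(1.335e+18 · (2/3e+09 − 1/1.8e+09)) m/s ≈ 1.218e+04 m/s
(c) With a = (rₚ + rₐ)/2 = 1.8e+09 m, ε = −GM/(2a) = −1.335e+18/(2 · 1.8e+09) J/kg ≈ -3.708e+08 J/kg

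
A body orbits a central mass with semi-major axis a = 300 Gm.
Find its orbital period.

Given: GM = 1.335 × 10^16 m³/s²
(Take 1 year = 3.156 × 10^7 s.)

Convert to SI: a = 300 Gm = 3e+11 m.
Kepler's third law: T = 2π √(a³ / GM).
Substituting a = 3e+11 m and GM = 1.335e+16 m³/s²:
T = 2π √((3e+11)³ / 1.335e+16) s
T ≈ 8.936e+09 s = 283.1 years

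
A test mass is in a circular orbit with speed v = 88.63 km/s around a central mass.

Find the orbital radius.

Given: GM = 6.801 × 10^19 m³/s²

Convert to SI: v = 88.63 km/s = 88630 m/s.
For a circular orbit, v² = GM / r, so r = GM / v².
r = 6.801e+19 / (88630)² m ≈ 8.658e+09 m = 8.658 Gm.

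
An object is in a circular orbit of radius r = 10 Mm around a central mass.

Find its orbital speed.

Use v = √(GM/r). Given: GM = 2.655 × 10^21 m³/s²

Convert to SI: r = 10 Mm = 1e+07 m.
For a circular orbit, gravity supplies the centripetal force, so v = √(GM / r).
v = √(2.655e+21 / 1e+07) m/s ≈ 1.629e+07 m/s = 1.629e+04 km/s.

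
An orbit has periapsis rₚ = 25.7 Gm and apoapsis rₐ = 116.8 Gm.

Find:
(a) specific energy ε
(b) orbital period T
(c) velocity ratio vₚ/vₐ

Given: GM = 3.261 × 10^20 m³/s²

Convert to SI: rₚ = 25.7 Gm = 2.57e+10 m; rₐ = 116.8 Gm = 1.168e+11 m.
(a) With a = (rₚ + rₐ)/2 = 7.125e+10 m, ε = −GM/(2a) = −3.261e+20/(2 · 7.125e+10) J/kg ≈ -2.288e+09 J/kg
(b) With a = (rₚ + rₐ)/2 = 7.125e+10 m, T = 2π √(a³/GM) = 2π √((7.125e+10)³/3.261e+20) s ≈ 6.617e+06 s
(c) Conservation of angular momentum (rₚvₚ = rₐvₐ) gives vₚ/vₐ = rₐ/rₚ = 1.168e+11/2.57e+10 ≈ 4.545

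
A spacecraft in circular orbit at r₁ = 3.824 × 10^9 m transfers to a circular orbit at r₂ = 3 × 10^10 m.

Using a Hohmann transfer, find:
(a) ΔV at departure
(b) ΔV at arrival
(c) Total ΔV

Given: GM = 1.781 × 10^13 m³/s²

Transfer semi-major axis: a_t = (r₁ + r₂)/2 = (3.824e+09 + 3e+10)/2 = 1.6912e+10 m.
Circular speeds: v₁ = √(GM/r₁) = 68.2453 m/s, v₂ = √(GM/r₂) = 24.3653 m/s.
Transfer speeds (vis-viva v² = GM(2/r − 1/a_t)): v₁ᵗ = 90.8942 m/s, v₂ᵗ = 11.586 m/s.
(a) ΔV₁ = |v₁ᵗ − v₁| ≈ 22.65 m/s = 22.65 m/s.
(b) ΔV₂ = |v₂ − v₂ᵗ| ≈ 12.78 m/s = 12.78 m/s.
(c) ΔV_total = ΔV₁ + ΔV₂ ≈ 35.43 m/s = 35.43 m/s.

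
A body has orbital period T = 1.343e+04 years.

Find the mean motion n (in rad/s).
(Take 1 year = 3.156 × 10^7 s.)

Convert to SI: T = 1.343e+04 years = 4.23851e+11 s.
n = 2π / T.
n = 2π / 4.23851e+11 s ≈ 1.482e-11 rad/s.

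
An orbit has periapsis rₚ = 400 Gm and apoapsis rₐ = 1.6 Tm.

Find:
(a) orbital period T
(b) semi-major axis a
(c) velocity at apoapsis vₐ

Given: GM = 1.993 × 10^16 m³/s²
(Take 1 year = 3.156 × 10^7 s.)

Convert to SI: rₚ = 400 Gm = 4e+11 m; rₐ = 1.6 Tm = 1.6e+12 m.
(a) With a = (rₚ + rₐ)/2 = 1e+12 m, T = 2π √(a³/GM) = 2π √((1e+12)³/1.993e+16) s ≈ 4.451e+10 s
(b) a = (rₚ + rₐ)/2 = (4e+11 + 1.6e+12)/2 ≈ 1e+12 m
(c) With a = (rₚ + rₐ)/2 = 1e+12 m, vₐ = √(GM (2/rₐ − 1/a)) = √(1.993e+16 · (2/1.6e+12 − 1/1e+12)) m/s ≈ 70.59 m/s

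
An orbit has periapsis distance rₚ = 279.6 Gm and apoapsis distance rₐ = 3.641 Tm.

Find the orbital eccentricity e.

Convert to SI: rₚ = 279.6 Gm = 2.796e+11 m; rₐ = 3.641 Tm = 3.641e+12 m.
e = (rₐ − rₚ) / (rₐ + rₚ).
e = (3.641e+12 − 2.796e+11) / (3.641e+12 + 2.796e+11) = 3.3614e+12 / 3.9206e+12 ≈ 0.8574.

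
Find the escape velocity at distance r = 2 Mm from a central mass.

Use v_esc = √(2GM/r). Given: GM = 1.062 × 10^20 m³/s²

Convert to SI: r = 2 Mm = 2e+06 m.
Escape velocity comes from setting total energy to zero: ½v² − GM/r = 0 ⇒ v_esc = √(2GM / r).
v_esc = √(2 · 1.062e+20 / 2e+06) m/s ≈ 1.031e+07 m/s = 1.031e+04 km/s.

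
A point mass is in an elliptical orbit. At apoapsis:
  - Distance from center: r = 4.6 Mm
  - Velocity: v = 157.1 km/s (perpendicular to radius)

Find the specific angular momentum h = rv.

Convert to SI: r = 4.6 Mm = 4.6e+06 m; v = 157.1 km/s = 157100 m/s.
With v perpendicular to r, h = r · v.
h = 4.6e+06 · 157100 m²/s ≈ 7.227e+11 m²/s.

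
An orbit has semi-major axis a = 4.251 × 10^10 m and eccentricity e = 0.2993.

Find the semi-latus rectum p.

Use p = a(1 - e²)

p = a (1 − e²).
p = 4.251e+10 · (1 − (0.2993)²) = 4.251e+10 · 0.91042 ≈ 3.87e+10 m = 3.87 × 10^10 m.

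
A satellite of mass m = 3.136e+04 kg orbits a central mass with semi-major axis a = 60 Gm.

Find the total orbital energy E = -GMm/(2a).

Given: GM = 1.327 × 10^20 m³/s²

Convert to SI: a = 60 Gm = 6e+10 m.
E = −GMm / (2a).
E = −1.327e+20 · 3.136e+04 / (2 · 6e+10) J ≈ -3.468e+13 J = -34.68 TJ.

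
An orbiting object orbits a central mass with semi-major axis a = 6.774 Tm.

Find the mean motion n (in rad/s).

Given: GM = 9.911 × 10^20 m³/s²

Convert to SI: a = 6.774 Tm = 6.774e+12 m.
n = √(GM / a³).
n = √(9.911e+20 / (6.774e+12)³) rad/s ≈ 1.786e-09 rad/s.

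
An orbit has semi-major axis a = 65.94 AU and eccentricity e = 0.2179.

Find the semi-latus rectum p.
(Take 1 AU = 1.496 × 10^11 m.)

Convert to SI: a = 65.94 AU = 9.86462e+12 m.
p = a (1 − e²).
p = 9.86462e+12 · (1 − (0.2179)²) = 9.86462e+12 · 0.95252 ≈ 9.396e+12 m = 62.81 AU.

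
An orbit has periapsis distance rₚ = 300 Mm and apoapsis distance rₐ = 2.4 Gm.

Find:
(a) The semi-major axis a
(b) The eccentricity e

Convert to SI: rₚ = 300 Mm = 3e+08 m; rₐ = 2.4 Gm = 2.4e+09 m.
(a) a = (rₚ + rₐ) / 2 = (3e+08 + 2.4e+09) / 2 ≈ 1.35e+09 m = 1.35 Gm.
(b) e = (rₐ − rₚ) / (rₐ + rₚ) = (2.4e+09 − 3e+08) / (2.4e+09 + 3e+08) ≈ 0.7778.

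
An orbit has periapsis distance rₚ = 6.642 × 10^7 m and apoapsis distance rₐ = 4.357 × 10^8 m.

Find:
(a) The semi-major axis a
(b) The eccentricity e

(a) a = (rₚ + rₐ) / 2 = (6.642e+07 + 4.357e+08) / 2 ≈ 2.511e+08 m = 2.511 × 10^8 m.
(b) e = (rₐ − rₚ) / (rₐ + rₚ) = (4.357e+08 − 6.642e+07) / (4.357e+08 + 6.642e+07) ≈ 0.7354.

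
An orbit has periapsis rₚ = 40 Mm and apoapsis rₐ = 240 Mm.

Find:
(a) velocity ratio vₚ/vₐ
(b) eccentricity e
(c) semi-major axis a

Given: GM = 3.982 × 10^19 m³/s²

Convert to SI: rₚ = 40 Mm = 4e+07 m; rₐ = 240 Mm = 2.4e+08 m.
(a) Conservation of angular momentum (rₚvₚ = rₐvₐ) gives vₚ/vₐ = rₐ/rₚ = 2.4e+08/4e+07 ≈ 6
(b) e = (rₐ − rₚ)/(rₐ + rₚ) = (2.4e+08 − 4e+07)/(2.4e+08 + 4e+07) ≈ 0.7143
(c) a = (rₚ + rₐ)/2 = (4e+07 + 2.4e+08)/2 ≈ 1.4e+08 m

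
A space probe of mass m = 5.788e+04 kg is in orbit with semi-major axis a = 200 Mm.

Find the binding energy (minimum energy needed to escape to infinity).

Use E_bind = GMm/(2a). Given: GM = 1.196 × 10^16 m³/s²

Convert to SI: a = 200 Mm = 2e+08 m.
Total orbital energy is E = −GMm/(2a); binding energy is E_bind = −E = GMm/(2a).
E_bind = 1.196e+16 · 5.788e+04 / (2 · 2e+08) J ≈ 1.731e+12 J = 1.731 TJ.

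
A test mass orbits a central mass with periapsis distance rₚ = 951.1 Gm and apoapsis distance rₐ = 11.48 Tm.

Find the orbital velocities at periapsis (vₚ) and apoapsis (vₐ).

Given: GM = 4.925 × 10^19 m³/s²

Convert to SI: rₚ = 951.1 Gm = 9.511e+11 m; rₐ = 11.48 Tm = 1.148e+13 m.
Use the vis-viva equation v² = GM(2/r − 1/a) with a = (rₚ + rₐ)/2 = (9.511e+11 + 1.148e+13)/2 = 6.21555e+12 m.
vₚ = √(GM · (2/rₚ − 1/a)) = √(4.925e+19 · (2/9.511e+11 − 1/6.21555e+12)) m/s ≈ 9780 m/s = 9.78 km/s.
vₐ = √(GM · (2/rₐ − 1/a)) = √(4.925e+19 · (2/1.148e+13 − 1/6.21555e+12)) m/s ≈ 810.2 m/s = 810.2 m/s.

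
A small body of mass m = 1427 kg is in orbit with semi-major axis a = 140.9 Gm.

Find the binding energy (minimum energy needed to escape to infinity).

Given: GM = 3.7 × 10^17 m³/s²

Convert to SI: a = 140.9 Gm = 1.409e+11 m.
Total orbital energy is E = −GMm/(2a); binding energy is E_bind = −E = GMm/(2a).
E_bind = 3.7e+17 · 1427 / (2 · 1.409e+11) J ≈ 1.874e+09 J = 1.874 GJ.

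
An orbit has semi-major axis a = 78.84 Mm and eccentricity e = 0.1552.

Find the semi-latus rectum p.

Convert to SI: a = 78.84 Mm = 7.884e+07 m.
p = a (1 − e²).
p = 7.884e+07 · (1 − (0.1552)²) = 7.884e+07 · 0.975913 ≈ 7.694e+07 m = 76.94 Mm.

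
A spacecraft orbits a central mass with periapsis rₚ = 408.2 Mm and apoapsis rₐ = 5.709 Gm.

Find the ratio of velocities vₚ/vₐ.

Convert to SI: rₚ = 408.2 Mm = 4.082e+08 m; rₐ = 5.709 Gm = 5.709e+09 m.
Conservation of angular momentum gives rₚvₚ = rₐvₐ, so vₚ/vₐ = rₐ/rₚ.
vₚ/vₐ = 5.709e+09 / 4.082e+08 ≈ 13.99.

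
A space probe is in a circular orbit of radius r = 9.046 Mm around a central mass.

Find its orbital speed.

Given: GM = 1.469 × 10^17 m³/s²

Convert to SI: r = 9.046 Mm = 9.046e+06 m.
For a circular orbit, gravity supplies the centripetal force, so v = √(GM / r).
v = √(1.469e+17 / 9.046e+06) m/s ≈ 1.274e+05 m/s = 127.4 km/s.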